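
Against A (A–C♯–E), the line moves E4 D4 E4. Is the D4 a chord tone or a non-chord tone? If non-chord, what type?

The harmony at that moment is A major triad (A, C♯, E); D4 is not a chord tone.
It is approached by step down from E4 and left by step up to E4.
Step away and step back to the same note — a neighbor tone (lower neighbor).

Non-chord tone — a neighbor tone.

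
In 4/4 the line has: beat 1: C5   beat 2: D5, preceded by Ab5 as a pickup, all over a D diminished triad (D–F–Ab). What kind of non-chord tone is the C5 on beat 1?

Appoggiatura.

The harmony at that moment is D diminished triad (D, F, Ab); C5 is not a chord tone.
It is approached by leap down from Ab5 and left by step up to D5.
Leap in, step out, metrically accented — an appoggiatura.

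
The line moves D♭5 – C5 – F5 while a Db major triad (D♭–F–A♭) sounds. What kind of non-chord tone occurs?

C5 is an escape tone.

The harmony at that moment is D♭ major triad (D♭, F, A♭); C5 is not a chord tone.
It is approached by step down from D♭5 and left by leap up to F5.
Step in, leap out — an escape tone.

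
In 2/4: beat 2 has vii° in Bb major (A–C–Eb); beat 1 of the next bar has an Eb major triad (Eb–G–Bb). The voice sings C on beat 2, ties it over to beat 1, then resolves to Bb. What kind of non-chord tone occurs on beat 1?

The harmony at that moment is Eb major triad (Eb, G, Bb); C is not a chord tone.
It is held over (the same pitch as the preceding C) and left by step down to Bb.
Held over from the previous chord and resolving down by step — a suspension.

Suspension.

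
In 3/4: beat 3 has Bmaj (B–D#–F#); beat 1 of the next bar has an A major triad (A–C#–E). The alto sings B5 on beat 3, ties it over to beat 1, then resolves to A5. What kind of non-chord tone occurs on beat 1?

Suspension.

The harmony at that moment is A major triad (A, C#, E); B5 is not a chord tone.
It is held over (the same pitch as the preceding B5) and left by step down to A5.
Held over from the previous chord and resolving down by step — a suspension.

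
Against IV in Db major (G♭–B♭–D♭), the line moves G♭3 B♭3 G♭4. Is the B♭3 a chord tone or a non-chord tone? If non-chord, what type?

Gb major triad contains G♭, B♭, D♭; B♭ is the third, so it is a chord tone.

Chord tone (the third of Gb major triad).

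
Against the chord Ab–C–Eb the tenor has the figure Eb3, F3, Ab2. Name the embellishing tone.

F3 is an escape tone.

The harmony at that moment is Ab major triad (Ab, C, Eb); F3 is not a chord tone.
It is approached by step up from Eb3 and left by leap down to Ab2.
Step in, leap out — an escape tone.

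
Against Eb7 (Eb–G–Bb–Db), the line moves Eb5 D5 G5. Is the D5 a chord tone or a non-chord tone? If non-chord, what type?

The harmony at that moment is Eb dominant seventh chord (Eb, G, Bb, Db); D5 is not a chord tone.
It is approached by step down from Eb5 and left by leap up to G5.
Step in, leap out — an escape tone.

Non-chord tone — an escape tone.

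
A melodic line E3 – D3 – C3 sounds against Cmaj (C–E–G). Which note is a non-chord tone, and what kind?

D3 is a passing tone.

The harmony at that moment is C major triad (C, E, G); D3 is not a chord tone.
It is approached by step down from E3 and left by step down to C3.
Step in, step out in the same direction — a passing tone.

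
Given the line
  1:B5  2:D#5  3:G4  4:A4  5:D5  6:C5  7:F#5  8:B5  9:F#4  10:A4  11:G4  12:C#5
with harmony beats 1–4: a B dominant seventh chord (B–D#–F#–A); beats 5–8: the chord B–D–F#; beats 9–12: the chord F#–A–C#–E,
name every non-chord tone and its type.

The harmony at that moment is B dominant seventh chord (B, D#, F#, A); G4 is not a chord tone.
It is approached by leap down from D#5 and left by step up to A4.
Leap in, step out — an appoggiatura.
The harmony at that moment is B minor triad (B, D, F#); C5 is not a chord tone.
It is approached by step down from D5 and left by leap up to F#5.
Step in, leap out — an escape tone.
The harmony at that moment is F# minor seventh chord (F#, A, C#, E); G4 is not a chord tone.
It is approached by step down from A4 and left by leap up to C#5.
Step in, leap out — an escape tone.

G4 (beat 3) — appoggiatura; C5 (beat 6) — escape tone; G4 (beat 11) — escape tone.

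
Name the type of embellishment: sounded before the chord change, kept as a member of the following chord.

Approach: ahead of the chord change (typically by step), so it is dissonant against the current harmony. Departure: none — the same pitch is restated or held and is a chord tone of the new harmony.
Dissonant first, consonant once the harmony catches up: the note simply arrives early — an anticipation. (The reverse timing, consonant first and dissonant after the change, would be a suspension or retardation.)

Anticipation.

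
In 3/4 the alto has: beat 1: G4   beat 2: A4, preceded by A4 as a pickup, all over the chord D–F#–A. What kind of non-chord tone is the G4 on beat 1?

Lower neighbor tone.

The harmony at that moment is D major triad (D, F#, A); G4 is not a chord tone.
It is approached by step down from A4 and left by step up to A4.
Step away and step back to the same note — a neighbor tone (lower neighbor).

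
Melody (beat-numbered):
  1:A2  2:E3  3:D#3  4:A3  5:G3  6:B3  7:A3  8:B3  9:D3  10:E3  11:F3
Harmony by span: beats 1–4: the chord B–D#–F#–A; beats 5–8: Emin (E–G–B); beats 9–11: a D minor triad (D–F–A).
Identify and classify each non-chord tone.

E3 (beat 2) — appoggiatura; A3 (beat 7) — neighbor tone; E3 (beat 10) — passing tone.

The harmony at that moment is B dominant seventh chord (B, D#, F#, A); E3 is not a chord tone.
It is approached by leap up from A2 and left by step down to D#3.
Leap in, step out — an appoggiatura.
The harmony at that moment is E minor triad (E, G, B); A3 is not a chord tone.
It is approached by step down from B3 and left by step up to B3.
Step away and step back to the same note — a neighbor tone (lower neighbor).
The harmony at that moment is D minor triad (D, F, A); E3 is not a chord tone.
It is approached by step up from D3 and left by step up to F3.
Step in, step out in the same direction — a passing tone.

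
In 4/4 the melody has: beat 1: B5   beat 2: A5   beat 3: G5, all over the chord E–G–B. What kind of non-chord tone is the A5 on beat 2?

Passing tone.

The harmony at that moment is E minor triad (E, G, B); A5 is not a chord tone.
It is approached by step down from B5 and left by step down to G5.
Step in, step out in the same direction — a passing tone.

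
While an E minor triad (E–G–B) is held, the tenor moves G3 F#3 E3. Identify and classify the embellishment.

F#3 is a passing tone.

The harmony at that moment is E minor triad (E, G, B); F#3 is not a chord tone.
It is approached by step down from G3 and left by step down to E3.
Step in, step out in the same direction — a passing tone.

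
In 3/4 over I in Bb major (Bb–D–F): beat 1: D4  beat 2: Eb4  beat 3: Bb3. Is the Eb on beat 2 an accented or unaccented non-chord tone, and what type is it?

The harmony at that moment is Bb major triad (Bb, D, F); Eb4 is not a chord tone.
It is approached by step up from D4 and left by leap down to Bb3.
Step in, leap out — an escape tone.
It falls on a weak beat, so it is unaccented.

Unaccented escape tone.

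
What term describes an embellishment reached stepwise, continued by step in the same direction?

Passing tone.

Approach: by step. Departure: by step, continuing in the same direction.
Stepwise on both sides with no change of direction means the note fills in the space between two different chord tones — a passing tone. (Had it turned back to its starting note it would be a neighbor tone instead.)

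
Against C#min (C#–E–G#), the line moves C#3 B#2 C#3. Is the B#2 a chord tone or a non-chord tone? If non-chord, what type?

The harmony at that moment is C# minor triad (C#, E, G#); B#2 is not a chord tone.
It is approached by step down from C#3 and left by step up to C#3.
Step away and step back to the same note — a neighbor tone (lower neighbor).

Non-chord tone — a neighbor tone.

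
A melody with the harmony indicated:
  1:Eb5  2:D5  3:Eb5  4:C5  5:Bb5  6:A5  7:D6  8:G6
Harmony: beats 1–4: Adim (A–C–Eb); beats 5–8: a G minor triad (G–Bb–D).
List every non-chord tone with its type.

The harmony at that moment is A diminished triad (A, C, Eb); D5 is not a chord tone.
It is approached by step down from Eb5 and left by step up to Eb5.
Step away and step back to the same note — a neighbor tone (lower neighbor).
The harmony at that moment is G minor triad (G, Bb, D); A5 is not a chord tone.
It is approached by step down from Bb5 and left by leap up to D6.
Step in, leap out — an escape tone.

D5 (beat 2) — neighbor tone; A5 (beat 6) — escape tone.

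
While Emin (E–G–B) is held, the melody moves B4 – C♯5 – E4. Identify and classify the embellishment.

C♯5 is an escape tone.

The harmony at that moment is E minor triad (E, G, B); C♯5 is not a chord tone.
It is approached by step up from B4 and left by leap down to E4.
Step in, leap out — an escape tone.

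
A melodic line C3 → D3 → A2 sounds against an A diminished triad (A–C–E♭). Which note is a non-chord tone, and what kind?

D3 is an escape tone.

The harmony at that moment is A diminished triad (A, C, E♭); D3 is not a chord tone.
It is approached by step up from C3 and left by leap down to A2.
Step in, leap out — an escape tone.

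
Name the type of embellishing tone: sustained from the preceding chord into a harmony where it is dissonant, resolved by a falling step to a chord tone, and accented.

Approach: by preparation — the pitch is first a chord tone, then held (tied or repeated) while the harmony changes under it. Departure: down by step. Metric position: strong.
A prepared dissonance that resolves downward by step — a suspension. (The same figure resolving upward would be a retardation.)

Suspension.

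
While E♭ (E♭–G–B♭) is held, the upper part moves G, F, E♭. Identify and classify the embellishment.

F is a passing tone.

The harmony at that moment is E♭ major triad (E♭, G, B♭); F is not a chord tone.
It is approached by step down from G and left by step down to E♭.
Step in, step out in the same direction — a passing tone.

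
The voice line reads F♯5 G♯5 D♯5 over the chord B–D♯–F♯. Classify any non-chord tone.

The harmony at that moment is B major triad (B, D♯, F♯); G♯5 is not a chord tone.
It is approached by step up from F♯5 and left by leap down to D♯5.
Step in, leap out — an escape tone.

G♯5 is an escape tone.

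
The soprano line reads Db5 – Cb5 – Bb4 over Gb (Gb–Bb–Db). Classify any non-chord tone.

The harmony at that moment is Gb major triad (Gb, Bb, Db); Cb5 is not a chord tone.
It is approached by step down from Db5 and left by step down to Bb4.
Step in, step out in the same direction — a passing tone.

Cb5 is a passing tone.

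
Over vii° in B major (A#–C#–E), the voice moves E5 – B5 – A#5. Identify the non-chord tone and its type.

The harmony at that moment is A# diminished triad (A#, C#, E); B5 is not a chord tone.
It is approached by leap up from E5 and left by step down to A#5.
Leap in, step out — an appoggiatura.

B5 is an appoggiatura.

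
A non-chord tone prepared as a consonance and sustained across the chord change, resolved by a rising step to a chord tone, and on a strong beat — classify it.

Retardation.

Approach: by preparation — the pitch is first a chord tone, then held (tied or repeated) while the harmony changes under it. Departure: up by step. Metric position: strong.
A prepared dissonance that resolves upward by step — a retardation. (The same figure resolving downward would be a suspension.)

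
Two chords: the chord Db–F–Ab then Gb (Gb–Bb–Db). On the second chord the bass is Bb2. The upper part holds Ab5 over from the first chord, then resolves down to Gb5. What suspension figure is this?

At the second chord the bass is Bb2. The suspended Ab5 lies a seventh above the bass; after resolving down by step to Gb5, the interval above the bass becomes a sixth.
Suspension figures are named by those two intervals: 7–6.

7–6 suspension.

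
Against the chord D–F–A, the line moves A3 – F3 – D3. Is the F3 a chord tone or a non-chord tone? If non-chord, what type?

D minor triad contains D, F, A; F is the third, so it is a chord tone.

Chord tone (the third of D minor triad).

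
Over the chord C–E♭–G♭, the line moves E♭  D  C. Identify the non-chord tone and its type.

D is a passing tone.

The harmony at that moment is C diminished triad (C, E♭, G♭); D is not a chord tone.
It is approached by step down from E♭ and left by step down to C.
Step in, step out in the same direction — a passing tone.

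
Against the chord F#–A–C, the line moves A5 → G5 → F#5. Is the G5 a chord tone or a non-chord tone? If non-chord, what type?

The harmony at that moment is F# diminished triad (F#, A, C); G5 is not a chord tone.
It is approached by step down from A5 and left by step down to F#5.
Step in, step out in the same direction — a passing tone.

Non-chord tone — a passing tone.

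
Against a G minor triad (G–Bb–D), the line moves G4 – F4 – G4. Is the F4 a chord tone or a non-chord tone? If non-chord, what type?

Non-chord tone — a neighbor tone.

The harmony at that moment is G minor triad (G, Bb, D); F4 is not a chord tone.
It is approached by step down from G4 and left by step up to G4.
Step away and step back to the same note — a neighbor tone (lower neighbor).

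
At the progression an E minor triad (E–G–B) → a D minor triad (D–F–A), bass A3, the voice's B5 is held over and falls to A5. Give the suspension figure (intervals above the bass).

9–8 suspension.

At the second chord the bass is A3. The suspended B5 lies a ninth above the bass; after resolving down by step to A5, the interval above the bass becomes an octave.
Suspension figures are named by those two intervals: 9–8.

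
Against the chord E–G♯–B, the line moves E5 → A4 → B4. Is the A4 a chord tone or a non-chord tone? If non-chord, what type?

Non-chord tone — an appoggiatura.

The harmony at that moment is E major triad (E, G♯, B); A4 is not a chord tone.
It is approached by leap down from E5 and left by step up to B4.
Leap in, step out — an appoggiatura.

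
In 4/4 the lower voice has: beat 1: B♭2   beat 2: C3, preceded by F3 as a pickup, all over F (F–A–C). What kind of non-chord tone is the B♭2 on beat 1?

Appoggiatura.

The harmony at that moment is F major triad (F, A, C); B♭2 is not a chord tone.
It is approached by leap down from F3 and left by step up to C3.
Leap in, step out, metrically accented — an appoggiatura.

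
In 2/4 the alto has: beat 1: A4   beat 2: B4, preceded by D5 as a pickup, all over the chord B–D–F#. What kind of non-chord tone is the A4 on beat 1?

Appoggiatura.

The harmony at that moment is B minor triad (B, D, F#); A4 is not a chord tone.
It is approached by leap down from D5 and left by step up to B4.
Leap in, step out, metrically accented — an appoggiatura.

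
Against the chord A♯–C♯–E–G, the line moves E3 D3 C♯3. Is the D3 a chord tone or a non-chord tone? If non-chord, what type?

The harmony at that moment is A♯ diminished seventh chord (A♯, C♯, E, G); D3 is not a chord tone.
It is approached by step down from E3 and left by step down to C♯3.
Step in, step out in the same direction — a passing tone.

Non-chord tone — a passing tone.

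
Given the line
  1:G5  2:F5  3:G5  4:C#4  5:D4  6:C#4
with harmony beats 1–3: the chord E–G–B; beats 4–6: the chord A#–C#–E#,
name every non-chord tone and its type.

F5 (beat 2) — neighbor tone; D4 (beat 5) — neighbor tone.

The harmony at that moment is E minor triad (E, G, B); F5 is not a chord tone.
It is approached by step down from G5 and left by step up to G5.
Step away and step back to the same note — a neighbor tone (lower neighbor).
The harmony at that moment is A# minor triad (A#, C#, E#); D4 is not a chord tone.
It is approached by step up from C#4 and left by step down to C#4.
Step away and step back to the same note — a neighbor tone (upper neighbor).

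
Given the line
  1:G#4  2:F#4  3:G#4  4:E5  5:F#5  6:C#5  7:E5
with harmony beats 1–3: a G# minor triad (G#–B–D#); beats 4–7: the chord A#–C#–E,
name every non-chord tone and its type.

F#4 (beat 2) — neighbor tone; F#5 (beat 5) — escape tone.

The harmony at that moment is G# minor triad (G#, B, D#); F#4 is not a chord tone.
It is approached by step down from G#4 and left by step up to G#4.
Step away and step back to the same note — a neighbor tone (lower neighbor).
The harmony at that moment is A# diminished triad (A#, C#, E); F#5 is not a chord tone.
It is approached by step up from E5 and left by leap down to C#5.
Step in, leap out — an escape tone.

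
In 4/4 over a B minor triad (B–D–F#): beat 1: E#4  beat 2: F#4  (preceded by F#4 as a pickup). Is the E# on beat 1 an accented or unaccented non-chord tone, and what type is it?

The harmony at that moment is B minor triad (B, D, F#); E#4 is not a chord tone.
It is approached by step down from F#4 and left by step up to F#4.
Step away and step back to the same note — a neighbor tone (lower neighbor).
It falls on the downbeat, so it is accented.

Accented neighbor tone.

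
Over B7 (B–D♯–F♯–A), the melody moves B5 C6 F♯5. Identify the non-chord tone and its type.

C6 is an escape tone.

The harmony at that moment is B dominant seventh chord (B, D♯, F♯, A); C6 is not a chord tone.
It is approached by step up from B5 and left by leap down to F♯5.
Step in, leap out — an escape tone.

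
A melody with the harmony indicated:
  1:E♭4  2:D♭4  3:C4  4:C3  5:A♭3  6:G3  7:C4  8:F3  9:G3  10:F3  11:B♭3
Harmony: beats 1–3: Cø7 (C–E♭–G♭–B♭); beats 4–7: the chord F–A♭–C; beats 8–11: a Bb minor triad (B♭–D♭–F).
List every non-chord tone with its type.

D♭4 (beat 2) — passing tone; G3 (beat 6) — escape tone; G3 (beat 9) — neighbor tone.

The harmony at that moment is C half-diminished seventh chord (C, E♭, G♭, B♭); D♭4 is not a chord tone.
It is approached by step down from E♭4 and left by step down to C4.
Step in, step out in the same direction — a passing tone.
The harmony at that moment is F minor triad (F, A♭, C); G3 is not a chord tone.
It is approached by step down from A♭3 and left by leap up to C4.
Step in, leap out — an escape tone.
The harmony at that moment is B♭ minor triad (B♭, D♭, F); G3 is not a chord tone.
It is approached by step up from F3 and left by step down to F3.
Step away and step back to the same note — a neighbor tone (upper neighbor).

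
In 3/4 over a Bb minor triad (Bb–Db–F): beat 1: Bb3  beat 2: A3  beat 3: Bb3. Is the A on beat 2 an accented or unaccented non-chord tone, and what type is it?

The harmony at that moment is Bb minor triad (Bb, Db, F); A3 is not a chord tone.
It is approached by step down from Bb3 and left by step up to Bb3.
Step away and step back to the same note — a neighbor tone (lower neighbor).
It falls on a weak beat, so it is unaccented.

Unaccented neighbor tone.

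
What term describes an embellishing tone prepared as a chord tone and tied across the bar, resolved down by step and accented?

Suspension.

Approach: by preparation — the pitch is first a chord tone, then held (tied or repeated) while the harmony changes under it. Departure: down by step. Metric position: strong.
A prepared dissonance that resolves downward by step — a suspension. (The same figure resolving upward would be a retardation.)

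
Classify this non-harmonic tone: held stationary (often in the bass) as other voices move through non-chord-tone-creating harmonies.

Approach: none. Departure: none — a single pitch is sustained while the chords change around it, passing through harmonies that do not contain it.
No melodic motion at all; the dissonance is created entirely by the moving harmonies against the stationary note — a pedal tone (pedal point).

Pedal tone.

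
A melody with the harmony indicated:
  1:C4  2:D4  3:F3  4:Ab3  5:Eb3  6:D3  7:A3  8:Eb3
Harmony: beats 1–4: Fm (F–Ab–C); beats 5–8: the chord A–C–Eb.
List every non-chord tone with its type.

D4 (beat 2) — escape tone; D3 (beat 6) — escape tone.

The harmony at that moment is F minor triad (F, Ab, C); D4 is not a chord tone.
It is approached by step up from C4 and left by leap down to F3.
Step in, leap out — an escape tone.
The harmony at that moment is A diminished triad (A, C, Eb); D3 is not a chord tone.
It is approached by step down from Eb3 and left by leap up to A3.
Step in, leap out — an escape tone.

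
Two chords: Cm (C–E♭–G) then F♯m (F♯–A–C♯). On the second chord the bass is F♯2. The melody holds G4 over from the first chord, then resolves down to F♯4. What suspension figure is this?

At the second chord the bass is F♯2. The suspended G4 lies a ninth above the bass; after resolving down by step to F♯4, the interval above the bass becomes an octave.
Suspension figures are named by those two intervals: 9–8.

9–8 suspension.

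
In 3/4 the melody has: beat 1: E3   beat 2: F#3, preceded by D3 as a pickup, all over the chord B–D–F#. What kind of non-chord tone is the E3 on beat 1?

Passing tone.

The harmony at that moment is B minor triad (B, D, F#); E3 is not a chord tone.
It is approached by step up from D3 and left by step up to F#3.
Step in, step out in the same direction — a passing tone.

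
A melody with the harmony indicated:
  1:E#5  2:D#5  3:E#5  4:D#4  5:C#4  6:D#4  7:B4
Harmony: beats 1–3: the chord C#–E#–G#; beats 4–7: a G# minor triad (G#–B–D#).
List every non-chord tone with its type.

The harmony at that moment is C# major triad (C#, E#, G#); D#5 is not a chord tone.
It is approached by step down from E#5 and left by step up to E#5.
Step away and step back to the same note — a neighbor tone (lower neighbor).
The harmony at that moment is G# minor triad (G#, B, D#); C#4 is not a chord tone.
It is approached by step down from D#4 and left by step up to D#4.
Step away and step back to the same note — a neighbor tone (lower neighbor).

D#5 (beat 2) — neighbor tone; C#4 (beat 5) — neighbor tone.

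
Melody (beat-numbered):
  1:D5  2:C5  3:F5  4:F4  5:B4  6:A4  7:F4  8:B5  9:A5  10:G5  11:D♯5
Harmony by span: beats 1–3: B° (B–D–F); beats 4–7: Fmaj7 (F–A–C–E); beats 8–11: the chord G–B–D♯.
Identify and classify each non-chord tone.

The harmony at that moment is B diminished triad (B, D, F); C5 is not a chord tone.
It is approached by step down from D5 and left by leap up to F5.
Step in, leap out — an escape tone.
The harmony at that moment is F major seventh chord (F, A, C, E); B4 is not a chord tone.
It is approached by leap up from F4 and left by step down to A4.
Leap in, step out — an appoggiatura.
The harmony at that moment is G augmented triad (G, B, D♯); A5 is not a chord tone.
It is approached by step down from B5 and left by step down to G5.
Step in, step out in the same direction — a passing tone.

C5 (beat 2) — escape tone; B4 (beat 5) — appoggiatura; A5 (beat 9) — passing tone.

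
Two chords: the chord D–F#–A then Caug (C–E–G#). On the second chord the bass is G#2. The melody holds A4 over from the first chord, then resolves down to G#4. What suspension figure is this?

At the second chord the bass is G#2. The suspended A4 lies a ninth above the bass; after resolving down by step to G#4, the interval above the bass becomes an octave.
Suspension figures are named by those two intervals: 9–8.

9–8 suspension.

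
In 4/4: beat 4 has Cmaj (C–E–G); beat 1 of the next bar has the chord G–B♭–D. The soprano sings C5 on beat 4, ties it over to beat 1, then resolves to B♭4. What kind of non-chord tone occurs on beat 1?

The harmony at that moment is G minor triad (G, B♭, D); C5 is not a chord tone.
It is held over (the same pitch as the preceding C5) and left by step down to B♭4.
Held over from the previous chord and resolving down by step — a suspension.

Suspension.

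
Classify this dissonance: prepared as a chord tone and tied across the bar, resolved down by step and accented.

Approach: by preparation — the pitch is first a chord tone, then held (tied or repeated) while the harmony changes under it. Departure: down by step. Metric position: strong.
A prepared dissonance that resolves downward by step — a suspension. (The same figure resolving upward would be a retardation.)

Suspension.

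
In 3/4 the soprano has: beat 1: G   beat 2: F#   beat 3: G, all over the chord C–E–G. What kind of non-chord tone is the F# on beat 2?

The harmony at that moment is C major triad (C, E, G); F# is not a chord tone.
It is approached by step down from G and left by step up to G.
Step away and step back to the same note — a neighbor tone (lower neighbor).

Lower neighbor tone.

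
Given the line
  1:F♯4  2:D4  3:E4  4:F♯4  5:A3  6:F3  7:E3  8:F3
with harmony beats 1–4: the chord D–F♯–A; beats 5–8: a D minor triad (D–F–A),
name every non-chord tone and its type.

The harmony at that moment is D major triad (D, F♯, A); E4 is not a chord tone.
It is approached by step up from D4 and left by step up to F♯4.
Step in, step out in the same direction — a passing tone.
The harmony at that moment is D minor triad (D, F, A); E3 is not a chord tone.
It is approached by step down from F3 and left by step up to F3.
Step away and step back to the same note — a neighbor tone (lower neighbor).

E4 (beat 3) — passing tone; E3 (beat 7) — neighbor tone.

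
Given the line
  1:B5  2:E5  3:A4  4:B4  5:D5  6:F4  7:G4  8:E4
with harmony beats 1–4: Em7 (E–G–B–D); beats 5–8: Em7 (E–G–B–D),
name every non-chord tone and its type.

The harmony at that moment is E minor seventh chord (E, G, B, D); A4 is not a chord tone.
It is approached by leap down from E5 and left by step up to B4.
Leap in, step out — an appoggiatura.
The harmony at that moment is E minor seventh chord (E, G, B, D); F4 is not a chord tone.
It is approached by leap down from D5 and left by step up to G4.
Leap in, step out — an appoggiatura.

A4 (beat 3) — appoggiatura; F4 (beat 6) — appoggiatura.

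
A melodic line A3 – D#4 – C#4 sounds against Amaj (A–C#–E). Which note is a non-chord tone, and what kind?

D#4 is an appoggiatura.

The harmony at that moment is A major triad (A, C#, E); D#4 is not a chord tone.
It is approached by leap up from A3 and left by step down to C#4.
Leap in, step out — an appoggiatura.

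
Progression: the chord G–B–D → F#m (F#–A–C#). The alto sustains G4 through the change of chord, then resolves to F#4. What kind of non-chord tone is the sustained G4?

The harmony at that moment is F# minor triad (F#, A, C#); G4 is not a chord tone.
It is held over (the same pitch as the preceding G4) and left by step down to F#4.
Held over from the previous chord and resolving down by step — a suspension.

G4 is a suspension.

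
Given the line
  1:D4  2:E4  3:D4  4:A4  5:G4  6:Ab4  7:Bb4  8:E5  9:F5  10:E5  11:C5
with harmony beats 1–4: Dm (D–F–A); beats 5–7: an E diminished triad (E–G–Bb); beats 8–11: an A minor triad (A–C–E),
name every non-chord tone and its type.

The harmony at that moment is D minor triad (D, F, A); E4 is not a chord tone.
It is approached by step up from D4 and left by step down to D4.
Step away and step back to the same note — a neighbor tone (upper neighbor).
The harmony at that moment is E diminished triad (E, G, Bb); Ab4 is not a chord tone.
It is approached by step up from G4 and left by step up to Bb4.
Step in, step out in the same direction — a passing tone.
The harmony at that moment is A minor triad (A, C, E); F5 is not a chord tone.
It is approached by step up from E5 and left by step down to E5.
Step away and step back to the same note — a neighbor tone (upper neighbor).

E4 (beat 2) — neighbor tone; Ab4 (beat 6) — passing tone; F5 (beat 9) — neighbor tone.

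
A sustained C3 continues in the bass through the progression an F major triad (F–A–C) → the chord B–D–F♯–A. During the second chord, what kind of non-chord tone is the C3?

The harmony at that moment is B minor seventh chord (B, D, F♯, A); C3 is not a chord tone.
It is held over (the same pitch as the preceding C3) and then sustained as the same pitch into the next harmony.
Sustained through a change of harmony — a pedal tone.

Pedal tone (pedal point).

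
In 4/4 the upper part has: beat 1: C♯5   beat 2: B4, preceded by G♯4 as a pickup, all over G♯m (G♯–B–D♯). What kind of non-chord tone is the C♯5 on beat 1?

The harmony at that moment is G♯ minor triad (G♯, B, D♯); C♯5 is not a chord tone.
It is approached by leap up from G♯4 and left by step down to B4.
Leap in, step out, metrically accented — an appoggiatura.

Appoggiatura.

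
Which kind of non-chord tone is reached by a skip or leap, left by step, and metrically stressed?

Approach: by leap. Departure: by step. Metric position: strong.
Leap in, step out, in a metrically strong position — an appoggiatura. (It is the mirror image of the escape tone, which steps in and leaps out from a weak position.)

Appoggiatura.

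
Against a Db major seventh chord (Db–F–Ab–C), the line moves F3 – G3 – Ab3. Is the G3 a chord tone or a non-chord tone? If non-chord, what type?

The harmony at that moment is Db major seventh chord (Db, F, Ab, C); G3 is not a chord tone.
It is approached by step up from F3 and left by step up to Ab3.
Step in, step out in the same direction — a passing tone.

Non-chord tone — a passing tone.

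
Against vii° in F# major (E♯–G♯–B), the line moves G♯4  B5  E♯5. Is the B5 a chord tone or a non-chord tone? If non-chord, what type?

Chord tone (the fifth of E# diminished triad).

E# diminished triad contains E♯, G♯, B; B is the fifth, so it is a chord tone.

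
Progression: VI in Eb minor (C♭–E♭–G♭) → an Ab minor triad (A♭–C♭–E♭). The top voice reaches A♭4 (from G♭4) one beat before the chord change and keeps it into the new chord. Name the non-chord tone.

A♭4 is an anticipation.

The harmony at that moment is C♭ major triad (C♭, E♭, G♭); A♭4 is not a chord tone.
It is approached by step up from G♭4 and then sustained as the same pitch into the next harmony.
Arriving early and becoming a chord tone when the harmony changes — an anticipation.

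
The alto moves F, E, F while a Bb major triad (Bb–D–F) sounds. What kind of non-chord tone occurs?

E is a neighbor tone.

The harmony at that moment is Bb major triad (Bb, D, F); E is not a chord tone.
It is approached by step down from F and left by step up to F.
Step away and step back to the same note — a neighbor tone (lower neighbor).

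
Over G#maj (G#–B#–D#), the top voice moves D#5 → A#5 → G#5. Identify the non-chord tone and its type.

The harmony at that moment is G# major triad (G#, B#, D#); A#5 is not a chord tone.
It is approached by leap up from D#5 and left by step down to G#5.
Leap in, step out — an appoggiatura.

A#5 is an appoggiatura.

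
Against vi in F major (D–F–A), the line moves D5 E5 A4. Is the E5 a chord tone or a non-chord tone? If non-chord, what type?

The harmony at that moment is D minor triad (D, F, A); E5 is not a chord tone.
It is approached by step up from D5 and left by leap down to A4.
Step in, leap out — an escape tone.

Non-chord tone — an escape tone.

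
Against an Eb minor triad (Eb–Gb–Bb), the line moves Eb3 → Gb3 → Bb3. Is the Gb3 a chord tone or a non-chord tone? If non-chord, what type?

Eb minor triad contains Eb, Gb, Bb; Gb is the third, so it is a chord tone.

Chord tone (the third of Eb minor triad).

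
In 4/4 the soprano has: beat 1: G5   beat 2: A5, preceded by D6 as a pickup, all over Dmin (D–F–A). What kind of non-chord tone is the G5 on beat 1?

Appoggiatura.

The harmony at that moment is D minor triad (D, F, A); G5 is not a chord tone.
It is approached by leap down from D6 and left by step up to A5.
Leap in, step out, metrically accented — an appoggiatura.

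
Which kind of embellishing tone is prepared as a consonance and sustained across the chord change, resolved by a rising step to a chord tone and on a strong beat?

Retardation.

Approach: by preparation — the pitch is first a chord tone, then held (tied or repeated) while the harmony changes under it. Departure: up by step. Metric position: strong.
A prepared dissonance that resolves upward by step — a retardation. (The same figure resolving downward would be a suspension.)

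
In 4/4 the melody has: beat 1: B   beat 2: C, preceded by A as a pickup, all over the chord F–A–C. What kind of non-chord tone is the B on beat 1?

The harmony at that moment is F major triad (F, A, C); B is not a chord tone.
It is approached by step up from A and left by step up to C.
Step in, step out in the same direction — a passing tone.

Passing tone.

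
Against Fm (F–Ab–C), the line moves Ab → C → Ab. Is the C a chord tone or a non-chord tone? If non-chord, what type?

F minor triad contains F, Ab, C; C is the fifth, so it is a chord tone.

Chord tone (the fifth of F minor triad).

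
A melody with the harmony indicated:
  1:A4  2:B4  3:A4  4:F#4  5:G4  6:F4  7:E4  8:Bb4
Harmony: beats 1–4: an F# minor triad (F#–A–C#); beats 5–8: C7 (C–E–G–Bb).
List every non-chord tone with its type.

The harmony at that moment is F# minor triad (F#, A, C#); B4 is not a chord tone.
It is approached by step up from A4 and left by step down to A4.
Step away and step back to the same note — a neighbor tone (upper neighbor).
The harmony at that moment is C dominant seventh chord (C, E, G, Bb); F4 is not a chord tone.
It is approached by step down from G4 and left by step down to E4.
Step in, step out in the same direction — a passing tone.

B4 (beat 2) — neighbor tone; F4 (beat 6) — passing tone.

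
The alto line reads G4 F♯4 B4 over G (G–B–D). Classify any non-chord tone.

The harmony at that moment is G major triad (G, B, D); F♯4 is not a chord tone.
It is approached by step down from G4 and left by leap up to B4.
Step in, leap out — an escape tone.

F♯4 is an escape tone.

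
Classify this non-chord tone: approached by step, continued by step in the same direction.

Approach: by step. Departure: by step, continuing in the same direction.
Stepwise on both sides with no change of direction means the note fills in the space between two different chord tones — a passing tone. (Had it turned back to its starting note it would be a neighbor tone instead.)

Passing tone.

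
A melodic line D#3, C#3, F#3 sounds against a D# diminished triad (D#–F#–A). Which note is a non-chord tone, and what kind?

C#3 is an escape tone.

The harmony at that moment is D# diminished triad (D#, F#, A); C#3 is not a chord tone.
It is approached by step down from D#3 and left by leap up to F#3.
Step in, leap out — an escape tone.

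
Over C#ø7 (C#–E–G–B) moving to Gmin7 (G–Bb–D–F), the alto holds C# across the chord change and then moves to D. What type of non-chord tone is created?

The harmony at that moment is G minor seventh chord (G, Bb, D, F); C# is not a chord tone.
It is held over (the same pitch as the preceding C#) and left by step up to D.
Held over from the previous chord and resolving up by step — a retardation.

C# is a retardation.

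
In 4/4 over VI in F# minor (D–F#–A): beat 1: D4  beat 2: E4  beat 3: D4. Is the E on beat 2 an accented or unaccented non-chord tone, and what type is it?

The harmony at that moment is D major triad (D, F#, A); E4 is not a chord tone.
It is approached by step up from D4 and left by step down to D4.
Step away and step back to the same note — a neighbor tone (upper neighbor).
It falls on a weak beat, so it is unaccented.

Unaccented neighbor tone.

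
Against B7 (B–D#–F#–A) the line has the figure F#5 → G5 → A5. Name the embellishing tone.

G5 is a passing tone.

The harmony at that moment is B dominant seventh chord (B, D#, F#, A); G5 is not a chord tone.
It is approached by step up from F#5 and left by step up to A5.
Step in, step out in the same direction — a passing tone.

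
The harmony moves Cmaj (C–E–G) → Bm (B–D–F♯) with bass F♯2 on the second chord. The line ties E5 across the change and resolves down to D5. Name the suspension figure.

7–6 suspension.

At the second chord the bass is F♯2. The suspended E5 lies a seventh above the bass; after resolving down by step to D5, the interval above the bass becomes a sixth.
Suspension figures are named by those two intervals: 7–6.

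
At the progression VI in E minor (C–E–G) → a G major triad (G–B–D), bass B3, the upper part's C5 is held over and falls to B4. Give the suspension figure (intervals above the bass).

At the second chord the bass is B3. The suspended C5 lies a ninth above the bass; after resolving down by step to B4, the interval above the bass becomes an octave.
Suspension figures are named by those two intervals: 9–8.

9–8 suspension.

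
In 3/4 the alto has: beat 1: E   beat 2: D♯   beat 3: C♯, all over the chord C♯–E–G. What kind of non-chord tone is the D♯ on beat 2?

The harmony at that moment is C♯ diminished triad (C♯, E, G); D♯ is not a chord tone.
It is approached by step down from E and left by step down to C♯.
Step in, step out in the same direction — a passing tone.

Passing tone.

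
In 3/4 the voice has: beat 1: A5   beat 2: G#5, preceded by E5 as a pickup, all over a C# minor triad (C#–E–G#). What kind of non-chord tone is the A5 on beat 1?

The harmony at that moment is C# minor triad (C#, E, G#); A5 is not a chord tone.
It is approached by leap up from E5 and left by step down to G#5.
Leap in, step out, metrically accented — an appoggiatura.

Appoggiatura.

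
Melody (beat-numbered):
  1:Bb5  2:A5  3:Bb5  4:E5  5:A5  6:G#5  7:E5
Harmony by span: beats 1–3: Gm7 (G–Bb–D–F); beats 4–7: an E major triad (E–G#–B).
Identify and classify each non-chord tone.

The harmony at that moment is G minor seventh chord (G, Bb, D, F); A5 is not a chord tone.
It is approached by step down from Bb5 and left by step up to Bb5.
Step away and step back to the same note — a neighbor tone (lower neighbor).
The harmony at that moment is E major triad (E, G#, B); A5 is not a chord tone.
It is approached by leap up from E5 and left by step down to G#5.
Leap in, step out — an appoggiatura.

A5 (beat 2) — neighbor tone; A5 (beat 5) — appoggiatura.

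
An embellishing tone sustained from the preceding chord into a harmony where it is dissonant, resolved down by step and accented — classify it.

Approach: by preparation — the pitch is first a chord tone, then held (tied or repeated) while the harmony changes under it. Departure: down by step. Metric position: strong.
A prepared dissonance that resolves downward by step — a suspension. (The same figure resolving upward would be a retardation.)

Suspension.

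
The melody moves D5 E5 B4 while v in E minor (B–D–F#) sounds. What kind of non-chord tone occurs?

E5 is an escape tone.

The harmony at that moment is B minor triad (B, D, F#); E5 is not a chord tone.
It is approached by step up from D5 and left by leap down to B4.
Step in, leap out — an escape tone.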